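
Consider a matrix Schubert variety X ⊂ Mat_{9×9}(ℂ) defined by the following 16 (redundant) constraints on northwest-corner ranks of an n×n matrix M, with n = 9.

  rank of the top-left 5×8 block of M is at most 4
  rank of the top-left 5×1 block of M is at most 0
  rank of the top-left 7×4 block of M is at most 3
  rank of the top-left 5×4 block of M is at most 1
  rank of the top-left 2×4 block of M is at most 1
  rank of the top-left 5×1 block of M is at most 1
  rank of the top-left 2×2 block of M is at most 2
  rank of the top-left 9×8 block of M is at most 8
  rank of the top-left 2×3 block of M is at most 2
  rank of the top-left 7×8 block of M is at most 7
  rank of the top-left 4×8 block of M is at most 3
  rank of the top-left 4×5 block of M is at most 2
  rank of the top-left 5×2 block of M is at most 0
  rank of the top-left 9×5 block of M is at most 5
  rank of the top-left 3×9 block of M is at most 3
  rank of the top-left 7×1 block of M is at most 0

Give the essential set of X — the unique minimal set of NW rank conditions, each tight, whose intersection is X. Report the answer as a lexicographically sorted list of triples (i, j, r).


The tightest implied rank at each (i,j), from the 16 conditions:

  i=1: 0 | 0 | 1 | 1 | 1 | 1 | 1 | 1 | 1
  i=2: 0 | 0 | 1 | 1 | 2 | 2 | 2 | 2 | 2
  i=3: 0 | 0 | 1 | 1 | 2 | 3 | 3 | 3 | 3
  i=4: 0 | 0 | 1 | 1 | 2 | 3 | 3 | 3 | 4
  i=5: 0 | 0 | 1 | 1 | 2 | 3 | 4 | 4 | 5
  i=6: 0 | 1 | 2 | 2 | 3 | 4 | 5 | 5 | 6
  i=7: 0 | 1 | 2 | 3 | 4 | 5 | 6 | 6 | 7
  i=8: 1 | 2 | 3 | 4 | 5 | 6 | 7 | 7 | 8
  i=9: 1 | 2 | 3 | 4 | 5 | 6 | 7 | 8 | 9

giving w = (3, 5, 6, 9, 7, 2, 4, 1, 8) via Δ²R.

D(w) has 18 cells with 4 SE-corners; essential set:

[(4, 8, 3), (5, 2, 0), (5, 4, 1), (7, 1, 0)]


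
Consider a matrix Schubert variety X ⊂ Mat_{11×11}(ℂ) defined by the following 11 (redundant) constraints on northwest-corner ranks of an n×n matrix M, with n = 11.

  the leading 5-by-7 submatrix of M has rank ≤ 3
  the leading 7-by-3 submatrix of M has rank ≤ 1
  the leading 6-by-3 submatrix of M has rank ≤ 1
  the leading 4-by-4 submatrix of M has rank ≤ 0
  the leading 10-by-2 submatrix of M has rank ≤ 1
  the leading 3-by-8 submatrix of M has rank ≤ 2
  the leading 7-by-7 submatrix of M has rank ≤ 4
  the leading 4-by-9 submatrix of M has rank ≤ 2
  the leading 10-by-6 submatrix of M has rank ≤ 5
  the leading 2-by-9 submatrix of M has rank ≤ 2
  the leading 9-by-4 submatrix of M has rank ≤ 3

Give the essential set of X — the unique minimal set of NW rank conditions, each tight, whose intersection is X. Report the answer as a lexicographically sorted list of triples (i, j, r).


Recovering R(i,j) via the rank-extension bound from the 11 conditions:

  0 0 0 0 1 1 1 1 1 1 1
  0 0 0 0 1 2 2 2 2 2 2
  0 0 0 0 1 2 2 2 2 3 3
  0 0 0 0 1 2 2 2 2 3 4
  1 1 1 1 2 3 3 3 3 4 5
  1 1 1 2 3 4 4 4 4 5 6
  1 1 1 2 3 4 4 5 5 6 7
  1 1 2 3 4 5 5 6 6 7 8
  1 1 2 3 4 5 6 7 7 8 9
  1 1 2 3 4 5 6 7 8 9 10
  1 2 3 4 5 6 7 8 9 10 11

giving w = (5, 6, 10, 11, 1, 4, 8, 3, 7, 9, 2) via Δ²R.

5 SE-corners of the 30-cell Rothe diagram give Ess(w):

[(4, 4, 0), (4, 9, 2), (7, 3, 1), (7, 7, 4), (10, 2, 1)]


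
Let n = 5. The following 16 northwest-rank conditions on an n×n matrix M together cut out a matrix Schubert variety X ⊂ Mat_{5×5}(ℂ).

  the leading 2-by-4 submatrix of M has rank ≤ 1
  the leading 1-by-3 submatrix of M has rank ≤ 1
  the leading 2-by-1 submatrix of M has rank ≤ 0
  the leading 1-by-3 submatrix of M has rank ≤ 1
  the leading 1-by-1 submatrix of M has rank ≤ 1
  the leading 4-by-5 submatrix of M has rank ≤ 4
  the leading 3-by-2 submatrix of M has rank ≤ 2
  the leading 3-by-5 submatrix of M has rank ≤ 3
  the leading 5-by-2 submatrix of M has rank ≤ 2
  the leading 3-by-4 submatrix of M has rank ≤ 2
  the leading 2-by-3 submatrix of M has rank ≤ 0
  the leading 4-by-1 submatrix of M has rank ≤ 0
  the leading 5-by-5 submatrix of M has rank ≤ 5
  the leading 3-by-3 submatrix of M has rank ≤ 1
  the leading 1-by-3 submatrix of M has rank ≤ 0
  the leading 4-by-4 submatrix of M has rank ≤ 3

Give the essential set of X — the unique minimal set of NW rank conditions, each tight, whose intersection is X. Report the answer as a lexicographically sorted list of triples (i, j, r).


The tightest implied rank at each (i,j), from the 16 conditions:

  0, 0, 0, 1, 1
  0, 0, 0, 1, 2
  0, 1, 1, 2, 3
  0, 1, 2, 3, 4
  1, 2, 3, 4, 5

the unique w with this rank table is (4, 5, 2, 3, 1).

Rothe diagram D(w) (8 cells), 2 SE-corners (essential conditions):

[(2, 3, 0), (4, 1, 0)]


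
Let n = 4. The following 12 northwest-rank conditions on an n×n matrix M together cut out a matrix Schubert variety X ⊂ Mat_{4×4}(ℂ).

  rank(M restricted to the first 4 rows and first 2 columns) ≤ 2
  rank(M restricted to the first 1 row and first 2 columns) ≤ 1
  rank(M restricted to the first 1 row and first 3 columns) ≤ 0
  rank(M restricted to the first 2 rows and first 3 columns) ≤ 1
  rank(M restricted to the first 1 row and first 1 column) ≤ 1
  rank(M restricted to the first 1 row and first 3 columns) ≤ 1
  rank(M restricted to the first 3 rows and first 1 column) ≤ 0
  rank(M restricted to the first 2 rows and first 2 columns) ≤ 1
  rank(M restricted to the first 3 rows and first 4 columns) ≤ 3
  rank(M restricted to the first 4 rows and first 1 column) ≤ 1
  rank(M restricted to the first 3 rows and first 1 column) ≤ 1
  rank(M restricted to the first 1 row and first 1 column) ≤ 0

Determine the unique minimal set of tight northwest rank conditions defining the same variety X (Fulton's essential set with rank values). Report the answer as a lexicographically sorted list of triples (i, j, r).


Recovering R(i,j) via the rank-extension bound from the 12 conditions:

  i=1: 0 | 0 | 0 | 1
  i=2: 0 | 1 | 1 | 2
  i=3: 0 | 1 | 2 | 3
  i=4: 1 | 2 | 3 | 4

the unique w with this rank table is (4, 2, 3, 1).

ℓ(w)=5; the 2 essential cells (i,j,r):

[(1, 3, 0), (3, 1, 0)]


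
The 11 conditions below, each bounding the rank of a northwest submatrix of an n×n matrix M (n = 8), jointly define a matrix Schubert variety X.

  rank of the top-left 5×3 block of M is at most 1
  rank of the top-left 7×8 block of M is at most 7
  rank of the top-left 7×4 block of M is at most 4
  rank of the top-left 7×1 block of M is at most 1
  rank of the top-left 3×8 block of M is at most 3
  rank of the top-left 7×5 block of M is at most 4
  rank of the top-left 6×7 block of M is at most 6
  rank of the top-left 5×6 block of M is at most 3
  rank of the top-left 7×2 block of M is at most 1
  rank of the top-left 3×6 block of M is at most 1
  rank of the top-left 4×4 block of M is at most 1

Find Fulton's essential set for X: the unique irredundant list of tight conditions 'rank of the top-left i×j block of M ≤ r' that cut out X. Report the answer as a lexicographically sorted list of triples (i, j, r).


Rank table r_w(8×8) implied by the 11 constraints:

  i=1: 1  1  1  1  1  1  1  1
  i=2: 1  1  1  1  1  1  2  2
  i=3: 1  1  1  1  1  1  2  3
  i=4: 1  1  1  1  2  2  3  4
  i=5: 1  1  1  2  3  3  4  5
  i=6: 1  1  2  3  4  4  5  6
  i=7: 1  1  2  3  4  5  6  7
  i=8: 1  2  3  4  5  6  7  8

hence w(1..8) = (1, 7, 8, 5, 4, 3, 6, 2).

ℓ(w)=17; the 4 essential cells (i,j,r):

[(3, 6, 1), (4, 4, 1), (5, 3, 1), (7, 2, 1)]


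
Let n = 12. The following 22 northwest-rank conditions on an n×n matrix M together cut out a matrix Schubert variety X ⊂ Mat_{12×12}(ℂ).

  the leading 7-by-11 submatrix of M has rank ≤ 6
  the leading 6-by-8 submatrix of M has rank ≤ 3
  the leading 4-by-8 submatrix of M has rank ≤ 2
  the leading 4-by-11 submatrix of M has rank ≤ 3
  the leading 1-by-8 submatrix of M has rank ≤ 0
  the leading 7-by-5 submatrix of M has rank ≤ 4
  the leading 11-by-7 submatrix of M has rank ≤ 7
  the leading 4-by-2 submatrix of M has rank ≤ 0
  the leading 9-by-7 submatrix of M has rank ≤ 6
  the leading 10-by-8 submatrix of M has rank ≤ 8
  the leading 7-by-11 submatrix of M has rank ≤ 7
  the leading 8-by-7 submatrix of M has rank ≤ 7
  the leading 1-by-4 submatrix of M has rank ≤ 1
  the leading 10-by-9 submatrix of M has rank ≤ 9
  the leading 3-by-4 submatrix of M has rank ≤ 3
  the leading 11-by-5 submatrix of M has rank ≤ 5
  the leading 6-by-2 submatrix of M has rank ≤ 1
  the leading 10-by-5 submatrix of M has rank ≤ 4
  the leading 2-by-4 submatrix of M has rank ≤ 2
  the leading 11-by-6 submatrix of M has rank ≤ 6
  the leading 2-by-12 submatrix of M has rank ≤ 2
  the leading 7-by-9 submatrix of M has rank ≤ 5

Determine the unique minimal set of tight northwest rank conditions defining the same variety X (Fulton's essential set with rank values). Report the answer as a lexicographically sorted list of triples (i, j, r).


Computing R[i][j] = min implied NW-rank bound (n=12, 22 conditions):

  R[1]: 0 | 0 | 0 | 0 | 0 | 0 | 0 | 0 | 1 | 1 | 1 | 1
  R[2]: 0 | 0 | 1 | 1 | 1 | 1 | 1 | 1 | 2 | 2 | 2 | 2
  R[3]: 0 | 0 | 1 | 2 | 2 | 2 | 2 | 2 | 3 | 3 | 3 | 3
  R[4]: 0 | 0 | 1 | 2 | 2 | 2 | 2 | 2 | 3 | 3 | 3 | 4
  R[5]: 1 | 1 | 2 | 3 | 3 | 3 | 3 | 3 | 4 | 4 | 4 | 5
  R[6]: 1 | 1 | 2 | 3 | 3 | 3 | 3 | 3 | 4 | 5 | 5 | 6
  R[7]: 1 | 2 | 3 | 4 | 4 | 4 | 4 | 4 | 5 | 6 | 6 | 7
  R[8]: 1 | 2 | 3 | 4 | 4 | 5 | 5 | 5 | 6 | 7 | 7 | 8
  R[9]: 1 | 2 | 3 | 4 | 4 | 5 | 6 | 6 | 7 | 8 | 8 | 9
  R[10]: 1 | 2 | 3 | 4 | 4 | 5 | 6 | 7 | 8 | 9 | 9 | 10
  R[11]: 1 | 2 | 3 | 4 | 5 | 6 | 7 | 8 | 9 | 10 | 10 | 11
  R[12]: 1 | 2 | 3 | 4 | 5 | 6 | 7 | 8 | 9 | 10 | 11 | 12

hence w(1..12) = (9, 3, 4, 12, 1, 10, 2, 6, 7, 8, 5, 11).

Fulton essential set (7 of the 28 Rothe cells):

[(1, 8, 0), (4, 2, 0), (4, 8, 2), (4, 11, 3), (6, 2, 1), (6, 8, 3), (10, 5, 4)]


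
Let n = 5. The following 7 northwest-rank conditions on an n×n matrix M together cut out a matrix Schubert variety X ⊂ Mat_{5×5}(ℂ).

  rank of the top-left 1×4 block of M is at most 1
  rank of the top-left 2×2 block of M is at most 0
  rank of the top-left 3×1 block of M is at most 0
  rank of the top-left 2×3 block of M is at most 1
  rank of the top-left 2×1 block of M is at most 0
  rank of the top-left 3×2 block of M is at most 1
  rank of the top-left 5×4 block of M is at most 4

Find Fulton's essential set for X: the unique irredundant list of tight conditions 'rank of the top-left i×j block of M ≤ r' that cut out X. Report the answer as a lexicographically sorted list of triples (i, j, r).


Computing R[i][j] = min implied NW-rank bound (n=5, 7 conditions):

  R[1]: 0 0 1 1 1
  R[2]: 0 0 1 2 2
  R[3]: 0 1 2 3 3
  R[4]: 1 2 3 4 4
  R[5]: 1 2 3 4 5

second differences of R give the permutation w = (3, 4, 2, 1, 5).

D(w) has 5 cells with 2 SE-corners; essential set:

[(2, 2, 0), (3, 1, 0)]


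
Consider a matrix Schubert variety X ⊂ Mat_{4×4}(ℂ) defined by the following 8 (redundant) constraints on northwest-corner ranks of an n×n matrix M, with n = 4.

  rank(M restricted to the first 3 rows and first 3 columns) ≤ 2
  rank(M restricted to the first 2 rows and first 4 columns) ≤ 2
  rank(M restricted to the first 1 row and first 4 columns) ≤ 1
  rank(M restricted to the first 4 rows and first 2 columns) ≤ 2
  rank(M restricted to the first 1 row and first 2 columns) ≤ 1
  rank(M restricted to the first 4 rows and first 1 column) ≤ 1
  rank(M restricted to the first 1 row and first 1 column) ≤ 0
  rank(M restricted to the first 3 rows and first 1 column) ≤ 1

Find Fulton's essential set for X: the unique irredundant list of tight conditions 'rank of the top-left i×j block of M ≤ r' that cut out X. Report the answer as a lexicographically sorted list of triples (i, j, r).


Reconstructing r_w from the 8 given conditions:

  row 1: 0 | 1 | 1 | 1
  row 2: 1 | 2 | 2 | 2
  row 3: 1 | 2 | 2 | 3
  row 4: 1 | 2 | 3 | 4

so w = (2, 1, 4, 3).

D(w) has 2 cells with 2 SE-corners; essential set:

[(1, 1, 0), (3, 3, 2)]


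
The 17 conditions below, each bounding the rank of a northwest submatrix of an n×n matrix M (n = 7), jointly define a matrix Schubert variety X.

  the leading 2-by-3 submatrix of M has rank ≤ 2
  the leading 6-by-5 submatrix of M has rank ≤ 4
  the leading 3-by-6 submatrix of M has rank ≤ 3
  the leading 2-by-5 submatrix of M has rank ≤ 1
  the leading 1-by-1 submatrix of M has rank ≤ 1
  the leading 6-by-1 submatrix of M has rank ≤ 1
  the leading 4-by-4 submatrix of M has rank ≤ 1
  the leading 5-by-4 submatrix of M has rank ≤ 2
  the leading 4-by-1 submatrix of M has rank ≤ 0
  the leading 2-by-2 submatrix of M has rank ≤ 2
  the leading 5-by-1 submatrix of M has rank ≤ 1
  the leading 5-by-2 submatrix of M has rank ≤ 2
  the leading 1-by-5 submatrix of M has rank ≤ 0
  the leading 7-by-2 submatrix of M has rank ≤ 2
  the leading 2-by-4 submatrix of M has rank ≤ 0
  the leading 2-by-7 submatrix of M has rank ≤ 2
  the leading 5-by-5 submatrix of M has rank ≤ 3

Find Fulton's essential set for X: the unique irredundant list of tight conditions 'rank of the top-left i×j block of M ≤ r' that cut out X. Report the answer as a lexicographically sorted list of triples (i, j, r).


Rank table r_w(7×7) implied by the 17 constraints:

  i=1: 0 0 0 0 0 1 1
  i=2: 0 0 0 0 1 2 2
  i=3: 0 1 1 1 2 3 3
  i=4: 0 1 1 1 2 3 4
  i=5: 1 2 2 2 3 4 5
  i=6: 1 2 3 3 4 5 6
  i=7: 1 2 3 4 5 6 7

reading off 1-entries of Δ²R: w = (6, 5, 2, 7, 1, 3, 4).

ℓ(w)=13; the 4 essential cells (i,j,r):

[(1, 5, 0), (2, 4, 0), (4, 1, 0), (4, 4, 1)]


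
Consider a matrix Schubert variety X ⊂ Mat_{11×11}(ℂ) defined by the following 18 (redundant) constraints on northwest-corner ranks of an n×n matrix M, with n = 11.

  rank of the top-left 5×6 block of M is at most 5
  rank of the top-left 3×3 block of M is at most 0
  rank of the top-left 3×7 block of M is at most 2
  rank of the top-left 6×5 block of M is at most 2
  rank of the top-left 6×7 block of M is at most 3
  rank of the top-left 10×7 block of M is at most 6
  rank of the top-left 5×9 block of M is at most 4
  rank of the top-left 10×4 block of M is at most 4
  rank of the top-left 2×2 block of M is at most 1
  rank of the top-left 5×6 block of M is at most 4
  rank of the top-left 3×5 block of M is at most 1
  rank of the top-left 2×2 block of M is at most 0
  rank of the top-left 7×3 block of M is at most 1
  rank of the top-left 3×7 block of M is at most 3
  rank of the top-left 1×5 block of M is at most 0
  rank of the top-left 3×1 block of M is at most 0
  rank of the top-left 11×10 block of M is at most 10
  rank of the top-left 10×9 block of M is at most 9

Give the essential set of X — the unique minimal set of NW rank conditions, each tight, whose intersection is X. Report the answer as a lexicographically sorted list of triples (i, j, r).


The tightest implied rank at each (i,j), from the 18 conditions:

  i=1: 0, 0, 0, 0, 0, 1, 1, 1, 1, 1, 1
  i=2: 0, 0, 0, 1, 1, 2, 2, 2, 2, 2, 2
  i=3: 0, 0, 0, 1, 1, 2, 2, 3, 3, 3, 3
  i=4: 1, 1, 1, 2, 2, 3, 3, 4, 4, 4, 4
  i=5: 1, 1, 1, 2, 2, 3, 3, 4, 4, 5, 5
  i=6: 1, 1, 1, 2, 2, 3, 3, 4, 5, 6, 6
  i=7: 1, 1, 1, 2, 3, 4, 4, 5, 6, 7, 7
  i=8: 1, 2, 2, 3, 4, 5, 5, 6, 7, 8, 8
  i=9: 1, 2, 3, 4, 5, 6, 6, 7, 8, 9, 9
  i=10: 1, 2, 3, 4, 5, 6, 6, 7, 8, 9, 10
  i=11: 1, 2, 3, 4, 5, 6, 7, 8, 9, 10, 11

second differences of R give the permutation w = (6, 4, 8, 1, 10, 9, 5, 2, 3, 11, 7).

|D(w)|=25, |Ess(w)|=9:

[(1, 5, 0), (3, 3, 0), (3, 5, 1), (3, 7, 2), (5, 9, 4), (6, 5, 2), (6, 7, 3), (7, 3, 1), (10, 7, 6)]


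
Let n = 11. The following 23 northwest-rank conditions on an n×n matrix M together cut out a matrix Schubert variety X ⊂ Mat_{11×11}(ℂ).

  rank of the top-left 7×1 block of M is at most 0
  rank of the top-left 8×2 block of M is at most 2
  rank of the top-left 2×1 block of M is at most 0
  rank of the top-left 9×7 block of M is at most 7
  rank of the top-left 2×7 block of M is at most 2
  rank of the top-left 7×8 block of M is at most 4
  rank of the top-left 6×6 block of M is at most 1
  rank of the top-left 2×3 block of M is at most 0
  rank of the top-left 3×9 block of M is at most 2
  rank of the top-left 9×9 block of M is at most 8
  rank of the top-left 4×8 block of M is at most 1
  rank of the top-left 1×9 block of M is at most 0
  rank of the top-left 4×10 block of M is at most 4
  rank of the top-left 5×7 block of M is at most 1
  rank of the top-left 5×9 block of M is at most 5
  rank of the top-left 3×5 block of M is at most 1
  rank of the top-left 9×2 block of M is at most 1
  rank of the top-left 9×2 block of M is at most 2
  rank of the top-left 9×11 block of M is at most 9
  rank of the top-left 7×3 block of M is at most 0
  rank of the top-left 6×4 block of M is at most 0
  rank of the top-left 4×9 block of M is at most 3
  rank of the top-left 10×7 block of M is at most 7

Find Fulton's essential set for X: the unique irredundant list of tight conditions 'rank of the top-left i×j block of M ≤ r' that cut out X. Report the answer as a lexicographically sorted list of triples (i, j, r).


Computing R[i][j] = min implied NW-rank bound (n=11, 23 conditions):

  i=1: 0 | 0 | 0 | 0 | 0 | 0 | 0 | 0 | 0 | 1 | 1
  i=2: 0 | 0 | 0 | 0 | 1 | 1 | 1 | 1 | 1 | 2 | 2
  i=3: 0 | 0 | 0 | 0 | 1 | 1 | 1 | 1 | 2 | 3 | 3
  i=4: 0 | 0 | 0 | 0 | 1 | 1 | 1 | 1 | 2 | 3 | 4
  i=5: 0 | 0 | 0 | 0 | 1 | 1 | 1 | 2 | 3 | 4 | 5
  i=6: 0 | 0 | 0 | 0 | 1 | 1 | 2 | 3 | 4 | 5 | 6
  i=7: 0 | 0 | 0 | 1 | 2 | 2 | 3 | 4 | 5 | 6 | 7
  i=8: 1 | 1 | 1 | 2 | 3 | 3 | 4 | 5 | 6 | 7 | 8
  i=9: 1 | 1 | 2 | 3 | 4 | 4 | 5 | 6 | 7 | 8 | 9
  i=10: 1 | 2 | 3 | 4 | 5 | 5 | 6 | 7 | 8 | 9 | 10
  i=11: 1 | 2 | 3 | 4 | 5 | 6 | 7 | 8 | 9 | 10 | 11

so w = (10, 5, 9, 11, 8, 7, 4, 1, 3, 2, 6).

7 SE-corners of the 42-cell Rothe diagram give Ess(w):

[(1, 9, 0), (4, 8, 1), (5, 7, 1), (6, 4, 0), (6, 6, 1), (7, 3, 0), (9, 2, 1)]


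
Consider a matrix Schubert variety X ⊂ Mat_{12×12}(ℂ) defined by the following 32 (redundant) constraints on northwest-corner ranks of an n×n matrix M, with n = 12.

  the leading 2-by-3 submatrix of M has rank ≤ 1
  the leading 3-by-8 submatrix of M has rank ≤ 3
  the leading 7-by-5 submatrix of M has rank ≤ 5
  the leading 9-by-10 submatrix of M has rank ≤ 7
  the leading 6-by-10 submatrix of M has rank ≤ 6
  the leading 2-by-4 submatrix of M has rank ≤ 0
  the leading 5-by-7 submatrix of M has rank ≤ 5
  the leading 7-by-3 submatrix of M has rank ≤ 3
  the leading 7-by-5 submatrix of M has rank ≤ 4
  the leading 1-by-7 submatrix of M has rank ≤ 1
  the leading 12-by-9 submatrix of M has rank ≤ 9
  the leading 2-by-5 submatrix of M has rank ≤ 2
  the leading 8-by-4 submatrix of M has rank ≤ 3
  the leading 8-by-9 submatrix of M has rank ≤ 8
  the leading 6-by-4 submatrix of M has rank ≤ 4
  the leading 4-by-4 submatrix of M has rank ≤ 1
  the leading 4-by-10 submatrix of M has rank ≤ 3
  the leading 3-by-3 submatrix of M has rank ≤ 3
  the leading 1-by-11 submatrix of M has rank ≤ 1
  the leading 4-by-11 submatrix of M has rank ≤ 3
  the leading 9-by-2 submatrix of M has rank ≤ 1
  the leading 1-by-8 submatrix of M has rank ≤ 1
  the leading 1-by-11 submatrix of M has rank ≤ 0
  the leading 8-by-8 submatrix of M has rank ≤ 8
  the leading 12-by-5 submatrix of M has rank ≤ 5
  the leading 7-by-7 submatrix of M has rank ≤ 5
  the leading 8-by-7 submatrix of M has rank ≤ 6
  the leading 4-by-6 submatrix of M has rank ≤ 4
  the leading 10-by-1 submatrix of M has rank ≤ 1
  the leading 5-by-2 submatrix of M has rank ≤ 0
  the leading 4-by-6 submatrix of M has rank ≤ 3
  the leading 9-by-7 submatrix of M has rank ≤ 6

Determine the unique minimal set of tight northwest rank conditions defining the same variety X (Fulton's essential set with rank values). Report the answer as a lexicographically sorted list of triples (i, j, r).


Propagating the 32 rank bounds to every northwest block:

  0, 0, 0, 0, 0, 0, 0, 0, 0, 0, 0, 1
  0, 0, 0, 0, 1, 1, 1, 1, 1, 1, 1, 2
  0, 0, 1, 1, 2, 2, 2, 2, 2, 2, 2, 3
  0, 0, 1, 1, 2, 3, 3, 3, 3, 3, 3, 4
  0, 0, 1, 2, 3, 4, 4, 4, 4, 4, 4, 5
  1, 1, 2, 3, 4, 5, 5, 5, 5, 5, 5, 6
  1, 1, 2, 3, 4, 5, 5, 6, 6, 6, 6, 7
  1, 1, 2, 3, 4, 5, 6, 7, 7, 7, 7, 8
  1, 1, 2, 3, 4, 5, 6, 7, 7, 7, 8, 9
  1, 2, 3, 4, 5, 6, 7, 8, 8, 8, 9, 10
  1, 2, 3, 4, 5, 6, 7, 8, 9, 9, 10, 11
  1, 2, 3, 4, 5, 6, 7, 8, 9, 10, 11, 12

reading off 1-entries of Δ²R: w = (12, 5, 3, 6, 4, 1, 8, 7, 11, 2, 9, 10).

|D(w)|=28, |Ess(w)|=7:

[(1, 11, 0), (2, 4, 0), (4, 4, 1), (5, 2, 0), (7, 7, 5), (9, 2, 1), (9, 10, 7)]


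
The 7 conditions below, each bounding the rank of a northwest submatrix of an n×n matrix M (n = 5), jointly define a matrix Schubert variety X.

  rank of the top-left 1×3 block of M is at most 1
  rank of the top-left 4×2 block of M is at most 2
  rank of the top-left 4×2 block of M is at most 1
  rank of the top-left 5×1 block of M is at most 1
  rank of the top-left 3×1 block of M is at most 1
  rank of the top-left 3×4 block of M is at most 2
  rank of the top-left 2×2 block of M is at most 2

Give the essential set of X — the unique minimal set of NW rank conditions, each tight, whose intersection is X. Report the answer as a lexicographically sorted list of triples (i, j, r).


Propagating the 7 rank bounds to every northwest block:

  i=1: 1 | 1 | 1 | 1 | 1
  i=2: 1 | 1 | 2 | 2 | 2
  i=3: 1 | 1 | 2 | 2 | 3
  i=4: 1 | 1 | 2 | 3 | 4
  i=5: 1 | 2 | 3 | 4 | 5

reading off 1-entries of Δ²R: w = (1, 3, 5, 4, 2).

D(w) has 4 cells with 2 SE-corners; essential set:

[(3, 4, 2), (4, 2, 1)]


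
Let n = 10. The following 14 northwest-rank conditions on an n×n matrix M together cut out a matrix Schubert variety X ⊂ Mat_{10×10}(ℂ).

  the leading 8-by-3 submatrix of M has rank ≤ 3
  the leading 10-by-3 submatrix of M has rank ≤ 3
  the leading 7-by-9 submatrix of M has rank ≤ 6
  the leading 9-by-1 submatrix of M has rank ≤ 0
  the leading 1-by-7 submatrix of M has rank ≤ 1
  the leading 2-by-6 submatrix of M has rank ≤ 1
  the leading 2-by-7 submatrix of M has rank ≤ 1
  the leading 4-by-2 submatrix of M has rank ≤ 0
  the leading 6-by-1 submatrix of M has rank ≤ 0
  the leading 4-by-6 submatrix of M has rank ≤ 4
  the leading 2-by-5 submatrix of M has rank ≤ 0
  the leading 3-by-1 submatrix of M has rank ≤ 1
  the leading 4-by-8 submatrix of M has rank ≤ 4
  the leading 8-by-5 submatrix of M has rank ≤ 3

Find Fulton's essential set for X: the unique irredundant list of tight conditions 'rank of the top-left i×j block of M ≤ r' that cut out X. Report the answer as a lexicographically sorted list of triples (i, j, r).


Propagating the 14 rank bounds to every northwest block:

  R[1]: 0 0 0 0 0 1 1 1 1 1
  R[2]: 0 0 0 0 0 1 1 2 2 2
  R[3]: 0 0 1 1 1 2 2 3 3 3
  R[4]: 0 0 1 2 2 3 3 4 4 4
  R[5]: 0 1 2 3 3 4 4 5 5 5
  R[6]: 0 1 2 3 3 4 5 6 6 6
  R[7]: 0 1 2 3 3 4 5 6 6 7
  R[8]: 0 1 2 3 3 4 5 6 7 8
  R[9]: 0 1 2 3 4 5 6 7 8 9
  R[10]: 1 2 3 4 5 6 7 8 9 10

the unique w with this rank table is (6, 8, 3, 4, 2, 7, 10, 9, 5, 1).

|D(w)|=24, |Ess(w)|=6:

[(2, 5, 0), (2, 7, 1), (4, 2, 0), (7, 9, 6), (8, 5, 3), (9, 1, 0)]


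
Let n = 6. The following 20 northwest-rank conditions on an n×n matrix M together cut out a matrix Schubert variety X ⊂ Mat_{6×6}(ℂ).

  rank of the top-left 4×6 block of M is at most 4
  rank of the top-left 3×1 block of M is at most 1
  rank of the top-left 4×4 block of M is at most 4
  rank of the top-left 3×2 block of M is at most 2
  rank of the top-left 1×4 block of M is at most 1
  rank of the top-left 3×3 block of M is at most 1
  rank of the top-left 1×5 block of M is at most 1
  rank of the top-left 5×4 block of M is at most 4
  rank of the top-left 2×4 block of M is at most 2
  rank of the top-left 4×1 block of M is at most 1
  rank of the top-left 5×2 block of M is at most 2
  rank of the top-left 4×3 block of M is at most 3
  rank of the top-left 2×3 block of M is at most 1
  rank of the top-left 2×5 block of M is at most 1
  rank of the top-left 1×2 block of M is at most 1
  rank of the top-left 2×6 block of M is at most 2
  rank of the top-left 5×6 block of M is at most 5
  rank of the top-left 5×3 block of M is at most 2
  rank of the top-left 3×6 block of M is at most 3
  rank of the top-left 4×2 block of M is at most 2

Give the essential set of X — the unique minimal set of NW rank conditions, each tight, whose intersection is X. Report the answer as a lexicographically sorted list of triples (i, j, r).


Propagating the 20 rank bounds to every northwest block:

  i=1: 1  1  1  1  1  1
  i=2: 1  1  1  1  1  2
  i=3: 1  1  1  2  2  3
  i=4: 1  2  2  3  3  4
  i=5: 1  2  2  3  4  5
  i=6: 1  2  3  4  5  6

hence w(1..6) = (1, 6, 4, 2, 5, 3).

ℓ(w)=7; the 3 essential cells (i,j,r):

[(2, 5, 1), (3, 3, 1), (5, 3, 2)]


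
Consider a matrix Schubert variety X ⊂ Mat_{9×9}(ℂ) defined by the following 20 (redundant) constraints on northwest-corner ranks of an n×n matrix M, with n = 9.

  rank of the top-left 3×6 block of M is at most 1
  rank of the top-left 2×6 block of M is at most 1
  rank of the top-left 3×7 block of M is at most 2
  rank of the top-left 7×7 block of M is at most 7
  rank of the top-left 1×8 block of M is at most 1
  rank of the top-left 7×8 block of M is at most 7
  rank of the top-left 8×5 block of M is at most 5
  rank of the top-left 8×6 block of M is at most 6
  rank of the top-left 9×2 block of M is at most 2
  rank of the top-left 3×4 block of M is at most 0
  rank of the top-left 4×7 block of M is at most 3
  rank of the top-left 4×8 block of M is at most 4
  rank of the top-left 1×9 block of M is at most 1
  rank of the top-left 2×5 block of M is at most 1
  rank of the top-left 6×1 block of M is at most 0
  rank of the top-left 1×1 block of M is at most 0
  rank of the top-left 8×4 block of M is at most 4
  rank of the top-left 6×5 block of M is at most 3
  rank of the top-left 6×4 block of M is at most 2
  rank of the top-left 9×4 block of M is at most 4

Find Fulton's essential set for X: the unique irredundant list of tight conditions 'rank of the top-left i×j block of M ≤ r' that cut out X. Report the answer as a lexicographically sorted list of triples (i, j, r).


Recovering R(i,j) via the rank-extension bound from the 20 conditions:

  i=1: 0 0 0 0 1 1 1 1 1
  i=2: 0 0 0 0 1 1 2 2 2
  i=3: 0 0 0 0 1 1 2 3 3
  i=4: 0 1 1 1 2 2 3 4 4
  i=5: 0 1 2 2 3 3 4 5 5
  i=6: 0 1 2 2 3 4 5 6 6
  i=7: 1 2 3 3 4 5 6 7 7
  i=8: 1 2 3 4 5 6 7 8 8
  i=9: 1 2 3 4 5 6 7 8 9

reading off 1-entries of Δ²R: w = (5, 7, 8, 2, 3, 6, 1, 4, 9).

4 SE-corners of the 18-cell Rothe diagram give Ess(w):

[(3, 4, 0), (3, 6, 1), (6, 1, 0), (6, 4, 2)]


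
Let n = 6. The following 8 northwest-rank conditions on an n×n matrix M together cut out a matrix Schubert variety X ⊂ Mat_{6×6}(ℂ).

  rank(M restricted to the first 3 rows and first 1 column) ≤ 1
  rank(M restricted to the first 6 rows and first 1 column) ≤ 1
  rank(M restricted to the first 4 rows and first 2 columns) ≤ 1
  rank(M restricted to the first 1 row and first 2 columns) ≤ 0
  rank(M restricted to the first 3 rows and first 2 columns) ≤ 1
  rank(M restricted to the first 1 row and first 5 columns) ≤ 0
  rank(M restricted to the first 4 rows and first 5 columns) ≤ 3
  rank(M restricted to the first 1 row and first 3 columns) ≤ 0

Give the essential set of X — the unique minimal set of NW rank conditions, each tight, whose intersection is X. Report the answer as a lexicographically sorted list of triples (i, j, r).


Reconstructing r_w from the 8 given conditions:

  row 1: 0 | 0 | 0 | 0 | 0 | 1
  row 2: 1 | 1 | 1 | 1 | 1 | 2
  row 3: 1 | 1 | 2 | 2 | 2 | 3
  row 4: 1 | 1 | 2 | 3 | 3 | 4
  row 5: 1 | 2 | 3 | 4 | 4 | 5
  row 6: 1 | 2 | 3 | 4 | 5 | 6

giving w = (6, 1, 3, 4, 2, 5) via Δ²R.

ℓ(w)=7; the 2 essential cells (i,j,r):

[(1, 5, 0), (4, 2, 1)]


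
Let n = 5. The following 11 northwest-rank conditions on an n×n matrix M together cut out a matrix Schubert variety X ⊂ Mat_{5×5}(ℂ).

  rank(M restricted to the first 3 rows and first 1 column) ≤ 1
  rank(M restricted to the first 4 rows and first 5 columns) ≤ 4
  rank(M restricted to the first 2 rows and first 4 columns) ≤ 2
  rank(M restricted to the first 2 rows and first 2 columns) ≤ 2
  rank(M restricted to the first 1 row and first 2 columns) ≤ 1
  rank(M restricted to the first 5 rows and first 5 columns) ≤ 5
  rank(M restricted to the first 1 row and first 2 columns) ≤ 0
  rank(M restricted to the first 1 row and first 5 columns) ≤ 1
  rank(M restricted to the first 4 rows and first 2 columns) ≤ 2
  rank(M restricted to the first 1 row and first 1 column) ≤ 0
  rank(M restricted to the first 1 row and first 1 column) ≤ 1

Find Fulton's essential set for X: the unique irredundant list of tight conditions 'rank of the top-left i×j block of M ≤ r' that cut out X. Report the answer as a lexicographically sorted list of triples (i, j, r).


Rank table r_w(5×5) implied by the 11 constraints:

  i=1: 0 | 0 | 1 | 1 | 1
  i=2: 1 | 1 | 2 | 2 | 2
  i=3: 1 | 2 | 3 | 3 | 3
  i=4: 1 | 2 | 3 | 4 | 4
  i=5: 1 | 2 | 3 | 4 | 5

second differences of R give the permutation w = (3, 1, 2, 4, 5).

ℓ(w)=2; the 1 essential cell (i,j,r):

[(1, 2, 0)]


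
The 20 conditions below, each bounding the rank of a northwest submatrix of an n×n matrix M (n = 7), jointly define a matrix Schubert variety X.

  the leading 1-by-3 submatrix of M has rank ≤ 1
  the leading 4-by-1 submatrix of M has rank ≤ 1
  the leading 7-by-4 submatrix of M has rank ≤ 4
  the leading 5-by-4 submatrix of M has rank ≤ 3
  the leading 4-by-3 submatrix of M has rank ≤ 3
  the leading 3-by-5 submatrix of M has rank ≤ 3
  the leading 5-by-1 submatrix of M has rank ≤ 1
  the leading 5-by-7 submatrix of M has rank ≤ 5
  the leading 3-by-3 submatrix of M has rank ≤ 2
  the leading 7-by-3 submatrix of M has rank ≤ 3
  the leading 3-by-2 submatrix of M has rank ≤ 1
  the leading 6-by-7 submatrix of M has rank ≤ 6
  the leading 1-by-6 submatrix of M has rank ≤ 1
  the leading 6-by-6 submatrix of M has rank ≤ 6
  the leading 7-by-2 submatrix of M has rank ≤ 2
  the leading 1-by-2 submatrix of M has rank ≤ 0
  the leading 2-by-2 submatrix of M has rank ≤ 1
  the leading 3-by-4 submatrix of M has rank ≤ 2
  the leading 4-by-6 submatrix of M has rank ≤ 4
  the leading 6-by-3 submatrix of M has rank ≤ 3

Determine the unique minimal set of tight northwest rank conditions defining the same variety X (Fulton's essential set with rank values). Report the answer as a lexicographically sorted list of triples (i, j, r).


Rank table r_w(7×7) implied by the 20 constraints:

  i=1: 0 0 1 1 1 1 1
  i=2: 1 1 2 2 2 2 2
  i=3: 1 1 2 2 3 3 3
  i=4: 1 2 3 3 4 4 4
  i=5: 1 2 3 3 4 5 5
  i=6: 1 2 3 4 5 6 6
  i=7: 1 2 3 4 5 6 7

hence w(1..7) = (3, 1, 5, 2, 6, 4, 7).

|D(w)|=5, |Ess(w)|=4:

[(1, 2, 0), (3, 2, 1), (3, 4, 2), (5, 4, 3)]


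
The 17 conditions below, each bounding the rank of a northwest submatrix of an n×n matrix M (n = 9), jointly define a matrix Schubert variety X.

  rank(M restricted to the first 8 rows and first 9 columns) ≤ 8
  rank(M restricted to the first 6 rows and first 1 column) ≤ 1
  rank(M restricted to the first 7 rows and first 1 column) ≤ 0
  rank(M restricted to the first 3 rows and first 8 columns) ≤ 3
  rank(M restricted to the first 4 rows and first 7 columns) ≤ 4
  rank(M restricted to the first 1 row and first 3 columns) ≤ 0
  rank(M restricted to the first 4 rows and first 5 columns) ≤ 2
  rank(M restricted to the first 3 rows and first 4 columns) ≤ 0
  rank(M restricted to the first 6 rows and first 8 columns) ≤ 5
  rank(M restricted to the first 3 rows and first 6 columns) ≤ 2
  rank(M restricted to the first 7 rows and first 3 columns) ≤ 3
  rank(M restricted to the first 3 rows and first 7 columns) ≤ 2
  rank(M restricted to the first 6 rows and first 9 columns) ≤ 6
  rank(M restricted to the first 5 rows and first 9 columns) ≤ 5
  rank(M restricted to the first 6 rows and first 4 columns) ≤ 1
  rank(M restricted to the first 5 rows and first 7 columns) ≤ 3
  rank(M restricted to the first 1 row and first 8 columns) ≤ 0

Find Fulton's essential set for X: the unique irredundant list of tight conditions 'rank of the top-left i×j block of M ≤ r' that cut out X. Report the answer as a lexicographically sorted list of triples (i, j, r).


The tightest implied rank at each (i,j), from the 17 conditions:

  row 1: 0 | 0 | 0 | 0 | 0 | 0 | 0 | 0 | 1
  row 2: 0 | 0 | 0 | 0 | 1 | 1 | 1 | 1 | 2
  row 3: 0 | 0 | 0 | 0 | 1 | 2 | 2 | 2 | 3
  row 4: 0 | 1 | 1 | 1 | 2 | 3 | 3 | 3 | 4
  row 5: 0 | 1 | 1 | 1 | 2 | 3 | 3 | 4 | 5
  row 6: 0 | 1 | 1 | 1 | 2 | 3 | 4 | 5 | 6
  row 7: 0 | 1 | 2 | 2 | 3 | 4 | 5 | 6 | 7
  row 8: 1 | 2 | 3 | 3 | 4 | 5 | 6 | 7 | 8
  row 9: 1 | 2 | 3 | 4 | 5 | 6 | 7 | 8 | 9

hence w(1..9) = (9, 5, 6, 2, 8, 7, 3, 1, 4).

5 SE-corners of the 25-cell Rothe diagram give Ess(w):

[(1, 8, 0), (3, 4, 0), (5, 7, 3), (6, 4, 1), (7, 1, 0)]


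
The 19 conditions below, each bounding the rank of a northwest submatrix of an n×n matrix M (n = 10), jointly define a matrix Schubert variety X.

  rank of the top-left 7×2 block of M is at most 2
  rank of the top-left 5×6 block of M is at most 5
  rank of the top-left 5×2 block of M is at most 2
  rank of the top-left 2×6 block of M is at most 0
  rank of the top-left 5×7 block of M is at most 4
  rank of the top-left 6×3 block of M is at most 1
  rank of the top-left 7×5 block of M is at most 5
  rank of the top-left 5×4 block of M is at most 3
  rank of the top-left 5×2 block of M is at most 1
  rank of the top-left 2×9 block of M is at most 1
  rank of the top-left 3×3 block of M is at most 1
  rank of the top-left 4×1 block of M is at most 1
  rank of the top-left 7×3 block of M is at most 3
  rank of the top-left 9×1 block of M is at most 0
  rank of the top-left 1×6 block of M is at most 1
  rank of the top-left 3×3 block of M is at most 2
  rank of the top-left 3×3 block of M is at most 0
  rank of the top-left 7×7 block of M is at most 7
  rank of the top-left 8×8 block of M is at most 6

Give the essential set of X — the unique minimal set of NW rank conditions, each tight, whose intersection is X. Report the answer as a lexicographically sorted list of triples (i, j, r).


Propagating the 19 rank bounds to every northwest block:

  i=1: 0, 0, 0, 0, 0, 0, 1, 1, 1, 1
  i=2: 0, 0, 0, 0, 0, 0, 1, 1, 1, 2
  i=3: 0, 0, 0, 1, 1, 1, 2, 2, 2, 3
  i=4: 0, 1, 1, 2, 2, 2, 3, 3, 3, 4
  i=5: 0, 1, 1, 2, 3, 3, 4, 4, 4, 5
  i=6: 0, 1, 1, 2, 3, 4, 5, 5, 5, 6
  i=7: 0, 1, 2, 3, 4, 5, 6, 6, 6, 7
  i=8: 0, 1, 2, 3, 4, 5, 6, 6, 7, 8
  i=9: 0, 1, 2, 3, 4, 5, 6, 7, 8, 9
  i=10: 1, 2, 3, 4, 5, 6, 7, 8, 9, 10

giving w = (7, 10, 4, 2, 5, 6, 3, 9, 8, 1) via Δ²R.

6 SE-corners of the 26-cell Rothe diagram give Ess(w):

[(2, 6, 0), (2, 9, 1), (3, 3, 0), (6, 3, 1), (8, 8, 6), (9, 1, 0)]


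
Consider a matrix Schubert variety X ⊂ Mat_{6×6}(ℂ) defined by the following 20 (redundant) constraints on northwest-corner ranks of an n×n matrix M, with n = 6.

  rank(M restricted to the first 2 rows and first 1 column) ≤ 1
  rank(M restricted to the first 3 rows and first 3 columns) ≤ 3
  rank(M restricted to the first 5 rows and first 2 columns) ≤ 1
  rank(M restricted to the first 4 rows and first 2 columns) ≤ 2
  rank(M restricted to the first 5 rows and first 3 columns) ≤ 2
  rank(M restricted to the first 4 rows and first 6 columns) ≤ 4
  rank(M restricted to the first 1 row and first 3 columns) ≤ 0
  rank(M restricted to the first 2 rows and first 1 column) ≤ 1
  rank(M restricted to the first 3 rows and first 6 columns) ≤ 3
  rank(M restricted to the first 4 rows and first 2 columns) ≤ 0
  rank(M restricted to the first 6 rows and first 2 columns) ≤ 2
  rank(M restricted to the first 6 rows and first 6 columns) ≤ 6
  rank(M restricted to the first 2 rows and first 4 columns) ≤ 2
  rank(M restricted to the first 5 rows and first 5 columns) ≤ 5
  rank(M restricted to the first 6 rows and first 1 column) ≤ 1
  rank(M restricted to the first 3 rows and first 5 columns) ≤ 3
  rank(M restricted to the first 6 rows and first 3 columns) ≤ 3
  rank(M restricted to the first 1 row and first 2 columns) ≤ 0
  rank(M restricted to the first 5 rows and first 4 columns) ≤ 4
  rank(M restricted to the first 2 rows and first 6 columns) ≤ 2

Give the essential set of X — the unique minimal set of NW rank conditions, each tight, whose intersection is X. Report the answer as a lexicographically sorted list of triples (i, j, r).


Rank table r_w(6×6) implied by the 20 constraints:

  0 0 0 1 1 1
  0 0 1 2 2 2
  0 0 1 2 3 3
  0 0 1 2 3 4
  1 1 2 3 4 5
  1 2 3 4 5 6

hence w(1..6) = (4, 3, 5, 6, 1, 2).

|D(w)|=9, |Ess(w)|=2:

[(1, 3, 0), (4, 2, 0)]


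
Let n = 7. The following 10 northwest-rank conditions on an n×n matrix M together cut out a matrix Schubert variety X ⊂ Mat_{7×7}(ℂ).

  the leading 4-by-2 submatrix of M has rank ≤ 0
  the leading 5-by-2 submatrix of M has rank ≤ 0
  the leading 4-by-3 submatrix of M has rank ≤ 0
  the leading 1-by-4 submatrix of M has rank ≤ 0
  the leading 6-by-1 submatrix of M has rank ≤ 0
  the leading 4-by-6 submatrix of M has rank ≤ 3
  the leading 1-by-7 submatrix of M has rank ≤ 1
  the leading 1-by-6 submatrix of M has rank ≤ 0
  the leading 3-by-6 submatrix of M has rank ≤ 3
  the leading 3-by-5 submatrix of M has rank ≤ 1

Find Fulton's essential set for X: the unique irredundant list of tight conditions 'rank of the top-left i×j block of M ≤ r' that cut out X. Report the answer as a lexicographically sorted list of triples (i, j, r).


Rank table r_w(7×7) implied by the 10 constraints:

  R[1]: 0 | 0 | 0 | 0 | 0 | 0 | 1
  R[2]: 0 | 0 | 0 | 1 | 1 | 1 | 2
  R[3]: 0 | 0 | 0 | 1 | 1 | 2 | 3
  R[4]: 0 | 0 | 0 | 1 | 2 | 3 | 4
  R[5]: 0 | 0 | 1 | 2 | 3 | 4 | 5
  R[6]: 0 | 1 | 2 | 3 | 4 | 5 | 6
  R[7]: 1 | 2 | 3 | 4 | 5 | 6 | 7

so w = (7, 4, 6, 5, 3, 2, 1).

5 SE-corners of the 19-cell Rothe diagram give Ess(w):

[(1, 6, 0), (3, 5, 1), (4, 3, 0), (5, 2, 0), (6, 1, 0)]


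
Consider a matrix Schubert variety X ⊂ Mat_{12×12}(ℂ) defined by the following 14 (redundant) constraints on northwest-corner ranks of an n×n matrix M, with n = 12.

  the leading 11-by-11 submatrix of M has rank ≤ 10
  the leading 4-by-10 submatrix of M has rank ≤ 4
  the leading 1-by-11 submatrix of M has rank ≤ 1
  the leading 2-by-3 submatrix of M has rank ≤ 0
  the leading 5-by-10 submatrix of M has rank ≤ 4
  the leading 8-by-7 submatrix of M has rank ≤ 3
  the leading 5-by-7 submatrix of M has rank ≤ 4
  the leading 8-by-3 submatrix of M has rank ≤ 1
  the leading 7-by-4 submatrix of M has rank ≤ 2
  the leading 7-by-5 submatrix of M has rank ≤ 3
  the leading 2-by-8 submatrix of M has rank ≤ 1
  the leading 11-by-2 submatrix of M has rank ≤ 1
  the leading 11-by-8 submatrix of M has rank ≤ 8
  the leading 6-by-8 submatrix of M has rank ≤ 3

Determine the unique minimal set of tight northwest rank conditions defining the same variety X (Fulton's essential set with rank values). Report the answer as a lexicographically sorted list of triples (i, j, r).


The tightest implied rank at each (i,j), from the 14 conditions:

  i=1: 0  0  0  1  1  1  1  1  1  1  1  1
  i=2: 0  0  0  1  1  1  1  1  2  2  2  2
  i=3: 1  1  1  2  2  2  2  2  3  3  3  3
  i=4: 1  1  1  2  3  3  3  3  4  4  4  4
  i=5: 1  1  1  2  3  3  3  3  4  4  5  5
  i=6: 1  1  1  2  3  3  3  3  4  5  6  6
  i=7: 1  1  1  2  3  3  3  4  5  6  7  7
  i=8: 1  1  1  2  3  3  3  4  5  6  7  8
  i=9: 1  1  2  3  4  4  4  5  6  7  8  9
  i=10: 1  1  2  3  4  5  5  6  7  8  9  10
  i=11: 1  1  2  3  4  5  6  7  8  9  10  11
  i=12: 1  2  3  4  5  6  7  8  9  10  11  12

second differences of R give the permutation w = (4, 9, 1, 5, 11, 10, 8, 12, 3, 6, 7, 2).

Rothe diagram D(w) (34 cells), 7 SE-corners (essential conditions):

[(2, 3, 0), (2, 8, 1), (5, 10, 4), (6, 8, 3), (8, 3, 1), (8, 7, 3), (11, 2, 1)]


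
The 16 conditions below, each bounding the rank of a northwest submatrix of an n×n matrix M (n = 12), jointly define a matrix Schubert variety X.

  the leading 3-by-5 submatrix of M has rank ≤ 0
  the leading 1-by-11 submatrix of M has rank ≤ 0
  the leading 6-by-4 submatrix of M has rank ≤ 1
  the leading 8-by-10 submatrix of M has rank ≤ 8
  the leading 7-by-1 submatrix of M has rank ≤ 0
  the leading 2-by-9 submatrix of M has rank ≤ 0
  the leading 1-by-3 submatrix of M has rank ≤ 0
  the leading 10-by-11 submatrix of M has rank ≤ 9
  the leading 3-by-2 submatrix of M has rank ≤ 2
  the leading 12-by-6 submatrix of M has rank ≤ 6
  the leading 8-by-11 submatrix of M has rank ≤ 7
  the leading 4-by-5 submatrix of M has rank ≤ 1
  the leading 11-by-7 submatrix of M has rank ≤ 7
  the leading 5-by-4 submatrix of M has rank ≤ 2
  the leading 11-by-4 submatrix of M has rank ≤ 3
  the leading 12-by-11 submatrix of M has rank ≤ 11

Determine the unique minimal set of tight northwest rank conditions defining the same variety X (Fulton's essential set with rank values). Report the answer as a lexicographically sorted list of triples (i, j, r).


Computing R[i][j] = min implied NW-rank bound (n=12, 16 conditions):

  row 1: 0  0  0  0  0  0  0  0  0  0  0  1
  row 2: 0  0  0  0  0  0  0  0  0  1  1  2
  row 3: 0  0  0  0  0  1  1  1  1  2  2  3
  row 4: 0  1  1  1  1  2  2  2  2  3  3  4
  row 5: 0  1  1  1  2  3  3  3  3  4  4  5
  row 6: 0  1  1  1  2  3  4  4  4  5  5  6
  row 7: 0  1  2  2  3  4  5  5  5  6  6  7
  row 8: 1  2  3  3  4  5  6  6  6  7  7  8
  row 9: 1  2  3  3  4  5  6  7  7  8  8  9
  row 10: 1  2  3  3  4  5  6  7  8  9  9  10
  row 11: 1  2  3  3  4  5  6  7  8  9  10  11
  row 12: 1  2  3  4  5  6  7  8  9  10  11  12

reading off 1-entries of Δ²R: w = (12, 10, 6, 2, 5, 7, 3, 1, 8, 9, 11, 4).

6 SE-corners of the 36-cell Rothe diagram give Ess(w):

[(1, 11, 0), (2, 9, 0), (3, 5, 0), (6, 4, 1), (7, 1, 0), (11, 4, 3)]
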